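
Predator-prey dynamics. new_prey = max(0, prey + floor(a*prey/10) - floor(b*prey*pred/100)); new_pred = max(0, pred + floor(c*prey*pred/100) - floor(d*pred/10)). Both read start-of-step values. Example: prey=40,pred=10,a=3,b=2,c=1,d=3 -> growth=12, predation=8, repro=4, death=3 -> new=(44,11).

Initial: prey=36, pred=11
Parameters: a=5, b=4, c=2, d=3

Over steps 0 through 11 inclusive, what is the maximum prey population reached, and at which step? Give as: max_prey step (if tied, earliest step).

Answer: 39 1

Derivation:
Step 1: prey: 36+18-15=39; pred: 11+7-3=15
Step 2: prey: 39+19-23=35; pred: 15+11-4=22
Step 3: prey: 35+17-30=22; pred: 22+15-6=31
Step 4: prey: 22+11-27=6; pred: 31+13-9=35
Step 5: prey: 6+3-8=1; pred: 35+4-10=29
Step 6: prey: 1+0-1=0; pred: 29+0-8=21
Step 7: prey: 0+0-0=0; pred: 21+0-6=15
Step 8: prey: 0+0-0=0; pred: 15+0-4=11
Step 9: prey: 0+0-0=0; pred: 11+0-3=8
Step 10: prey: 0+0-0=0; pred: 8+0-2=6
Step 11: prey: 0+0-0=0; pred: 6+0-1=5
Max prey = 39 at step 1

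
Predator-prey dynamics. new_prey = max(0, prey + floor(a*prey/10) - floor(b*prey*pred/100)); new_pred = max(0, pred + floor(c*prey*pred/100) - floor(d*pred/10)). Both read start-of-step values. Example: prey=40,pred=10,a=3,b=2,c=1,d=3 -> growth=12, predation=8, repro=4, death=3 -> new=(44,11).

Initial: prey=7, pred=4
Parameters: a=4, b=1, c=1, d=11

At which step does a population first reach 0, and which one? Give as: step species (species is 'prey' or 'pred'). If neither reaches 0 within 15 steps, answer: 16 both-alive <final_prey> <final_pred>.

Answer: 1 pred

Derivation:
Step 1: prey: 7+2-0=9; pred: 4+0-4=0
First extinction: pred at step 1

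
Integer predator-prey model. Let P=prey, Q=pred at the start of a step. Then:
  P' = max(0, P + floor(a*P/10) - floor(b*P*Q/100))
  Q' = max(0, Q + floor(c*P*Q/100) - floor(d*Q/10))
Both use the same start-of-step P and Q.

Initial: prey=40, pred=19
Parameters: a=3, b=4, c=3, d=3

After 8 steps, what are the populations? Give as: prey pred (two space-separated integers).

Step 1: prey: 40+12-30=22; pred: 19+22-5=36
Step 2: prey: 22+6-31=0; pred: 36+23-10=49
Step 3: prey: 0+0-0=0; pred: 49+0-14=35
Step 4: prey: 0+0-0=0; pred: 35+0-10=25
Step 5: prey: 0+0-0=0; pred: 25+0-7=18
Step 6: prey: 0+0-0=0; pred: 18+0-5=13
Step 7: prey: 0+0-0=0; pred: 13+0-3=10
Step 8: prey: 0+0-0=0; pred: 10+0-3=7

Answer: 0 7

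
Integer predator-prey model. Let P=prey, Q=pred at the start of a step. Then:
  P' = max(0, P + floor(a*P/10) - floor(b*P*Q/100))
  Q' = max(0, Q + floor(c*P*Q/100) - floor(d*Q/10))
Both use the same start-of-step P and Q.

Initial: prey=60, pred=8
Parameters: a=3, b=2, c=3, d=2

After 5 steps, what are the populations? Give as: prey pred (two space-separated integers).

Answer: 0 124

Derivation:
Step 1: prey: 60+18-9=69; pred: 8+14-1=21
Step 2: prey: 69+20-28=61; pred: 21+43-4=60
Step 3: prey: 61+18-73=6; pred: 60+109-12=157
Step 4: prey: 6+1-18=0; pred: 157+28-31=154
Step 5: prey: 0+0-0=0; pred: 154+0-30=124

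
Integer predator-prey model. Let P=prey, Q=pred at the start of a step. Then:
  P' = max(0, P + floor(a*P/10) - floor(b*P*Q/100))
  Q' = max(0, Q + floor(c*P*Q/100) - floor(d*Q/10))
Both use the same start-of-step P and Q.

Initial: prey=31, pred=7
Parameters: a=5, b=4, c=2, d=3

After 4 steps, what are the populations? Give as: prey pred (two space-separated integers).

Answer: 30 33

Derivation:
Step 1: prey: 31+15-8=38; pred: 7+4-2=9
Step 2: prey: 38+19-13=44; pred: 9+6-2=13
Step 3: prey: 44+22-22=44; pred: 13+11-3=21
Step 4: prey: 44+22-36=30; pred: 21+18-6=33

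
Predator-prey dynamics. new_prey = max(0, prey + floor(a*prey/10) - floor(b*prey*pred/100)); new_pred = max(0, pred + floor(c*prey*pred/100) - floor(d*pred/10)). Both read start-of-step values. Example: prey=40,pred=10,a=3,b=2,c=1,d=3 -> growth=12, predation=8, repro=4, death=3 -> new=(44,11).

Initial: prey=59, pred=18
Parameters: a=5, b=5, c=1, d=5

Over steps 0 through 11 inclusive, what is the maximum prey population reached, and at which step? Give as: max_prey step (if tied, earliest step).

Step 1: prey: 59+29-53=35; pred: 18+10-9=19
Step 2: prey: 35+17-33=19; pred: 19+6-9=16
Step 3: prey: 19+9-15=13; pred: 16+3-8=11
Step 4: prey: 13+6-7=12; pred: 11+1-5=7
Step 5: prey: 12+6-4=14; pred: 7+0-3=4
Step 6: prey: 14+7-2=19; pred: 4+0-2=2
Step 7: prey: 19+9-1=27; pred: 2+0-1=1
Step 8: prey: 27+13-1=39; pred: 1+0-0=1
Step 9: prey: 39+19-1=57; pred: 1+0-0=1
Step 10: prey: 57+28-2=83; pred: 1+0-0=1
Step 11: prey: 83+41-4=120; pred: 1+0-0=1
Max prey = 120 at step 11

Answer: 120 11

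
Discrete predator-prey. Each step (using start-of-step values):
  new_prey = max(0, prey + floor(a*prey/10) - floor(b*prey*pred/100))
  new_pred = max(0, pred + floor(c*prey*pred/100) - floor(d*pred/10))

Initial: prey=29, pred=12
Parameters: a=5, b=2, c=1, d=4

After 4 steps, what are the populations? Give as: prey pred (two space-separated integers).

Answer: 76 15

Derivation:
Step 1: prey: 29+14-6=37; pred: 12+3-4=11
Step 2: prey: 37+18-8=47; pred: 11+4-4=11
Step 3: prey: 47+23-10=60; pred: 11+5-4=12
Step 4: prey: 60+30-14=76; pred: 12+7-4=15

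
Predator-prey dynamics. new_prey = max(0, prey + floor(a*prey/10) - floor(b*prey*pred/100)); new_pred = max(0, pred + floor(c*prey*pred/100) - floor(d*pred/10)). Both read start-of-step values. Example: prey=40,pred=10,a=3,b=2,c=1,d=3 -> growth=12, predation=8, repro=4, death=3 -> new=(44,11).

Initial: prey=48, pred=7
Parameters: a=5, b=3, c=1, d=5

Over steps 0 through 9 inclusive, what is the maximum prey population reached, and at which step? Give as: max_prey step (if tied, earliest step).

Answer: 127 5

Derivation:
Step 1: prey: 48+24-10=62; pred: 7+3-3=7
Step 2: prey: 62+31-13=80; pred: 7+4-3=8
Step 3: prey: 80+40-19=101; pred: 8+6-4=10
Step 4: prey: 101+50-30=121; pred: 10+10-5=15
Step 5: prey: 121+60-54=127; pred: 15+18-7=26
Step 6: prey: 127+63-99=91; pred: 26+33-13=46
Step 7: prey: 91+45-125=11; pred: 46+41-23=64
Step 8: prey: 11+5-21=0; pred: 64+7-32=39
Step 9: prey: 0+0-0=0; pred: 39+0-19=20
Max prey = 127 at step 5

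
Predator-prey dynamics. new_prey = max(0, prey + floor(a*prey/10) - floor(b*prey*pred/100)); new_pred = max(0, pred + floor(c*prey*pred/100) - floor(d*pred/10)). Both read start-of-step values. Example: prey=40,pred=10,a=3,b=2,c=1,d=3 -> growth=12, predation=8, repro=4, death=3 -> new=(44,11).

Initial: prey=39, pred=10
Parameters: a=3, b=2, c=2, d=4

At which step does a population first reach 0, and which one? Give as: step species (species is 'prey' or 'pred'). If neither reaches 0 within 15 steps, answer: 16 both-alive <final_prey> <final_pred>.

Step 1: prey: 39+11-7=43; pred: 10+7-4=13
Step 2: prey: 43+12-11=44; pred: 13+11-5=19
Step 3: prey: 44+13-16=41; pred: 19+16-7=28
Step 4: prey: 41+12-22=31; pred: 28+22-11=39
Step 5: prey: 31+9-24=16; pred: 39+24-15=48
Step 6: prey: 16+4-15=5; pred: 48+15-19=44
Step 7: prey: 5+1-4=2; pred: 44+4-17=31
Step 8: prey: 2+0-1=1; pred: 31+1-12=20
Step 9: prey: 1+0-0=1; pred: 20+0-8=12
Step 10: prey: 1+0-0=1; pred: 12+0-4=8
Step 11: prey: 1+0-0=1; pred: 8+0-3=5
Step 12: prey: 1+0-0=1; pred: 5+0-2=3
Step 13: prey: 1+0-0=1; pred: 3+0-1=2
Step 14: prey: 1+0-0=1; pred: 2+0-0=2
Steps 15-15: state stable at prey=1, pred=2 (no change)
No extinction within 15 steps

Answer: 16 both-alive 1 2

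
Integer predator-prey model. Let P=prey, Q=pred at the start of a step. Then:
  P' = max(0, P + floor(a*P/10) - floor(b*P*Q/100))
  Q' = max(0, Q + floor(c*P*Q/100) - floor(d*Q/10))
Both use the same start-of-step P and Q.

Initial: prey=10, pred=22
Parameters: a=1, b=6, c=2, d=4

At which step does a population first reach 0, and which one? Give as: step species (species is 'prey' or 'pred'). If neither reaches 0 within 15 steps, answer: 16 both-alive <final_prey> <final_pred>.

Step 1: prey: 10+1-13=0; pred: 22+4-8=18
First extinction: prey at step 1

Answer: 1 prey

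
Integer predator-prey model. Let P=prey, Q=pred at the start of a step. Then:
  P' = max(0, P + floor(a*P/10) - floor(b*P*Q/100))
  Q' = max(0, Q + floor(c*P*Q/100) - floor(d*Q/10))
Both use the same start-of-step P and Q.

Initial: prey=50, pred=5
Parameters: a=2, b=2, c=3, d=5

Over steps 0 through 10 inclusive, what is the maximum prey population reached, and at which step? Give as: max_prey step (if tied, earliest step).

Step 1: prey: 50+10-5=55; pred: 5+7-2=10
Step 2: prey: 55+11-11=55; pred: 10+16-5=21
Step 3: prey: 55+11-23=43; pred: 21+34-10=45
Step 4: prey: 43+8-38=13; pred: 45+58-22=81
Step 5: prey: 13+2-21=0; pred: 81+31-40=72
Step 6: prey: 0+0-0=0; pred: 72+0-36=36
Step 7: prey: 0+0-0=0; pred: 36+0-18=18
Step 8: prey: 0+0-0=0; pred: 18+0-9=9
Step 9: prey: 0+0-0=0; pred: 9+0-4=5
Step 10: prey: 0+0-0=0; pred: 5+0-2=3
Max prey = 55 at step 1

Answer: 55 1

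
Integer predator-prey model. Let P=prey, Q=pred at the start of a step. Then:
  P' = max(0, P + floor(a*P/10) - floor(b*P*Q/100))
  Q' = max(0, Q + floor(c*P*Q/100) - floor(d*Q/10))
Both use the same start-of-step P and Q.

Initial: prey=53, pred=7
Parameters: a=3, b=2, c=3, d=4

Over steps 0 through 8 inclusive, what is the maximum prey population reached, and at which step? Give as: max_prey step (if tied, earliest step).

Answer: 61 1

Derivation:
Step 1: prey: 53+15-7=61; pred: 7+11-2=16
Step 2: prey: 61+18-19=60; pred: 16+29-6=39
Step 3: prey: 60+18-46=32; pred: 39+70-15=94
Step 4: prey: 32+9-60=0; pred: 94+90-37=147
Step 5: prey: 0+0-0=0; pred: 147+0-58=89
Step 6: prey: 0+0-0=0; pred: 89+0-35=54
Step 7: prey: 0+0-0=0; pred: 54+0-21=33
Step 8: prey: 0+0-0=0; pred: 33+0-13=20
Max prey = 61 at step 1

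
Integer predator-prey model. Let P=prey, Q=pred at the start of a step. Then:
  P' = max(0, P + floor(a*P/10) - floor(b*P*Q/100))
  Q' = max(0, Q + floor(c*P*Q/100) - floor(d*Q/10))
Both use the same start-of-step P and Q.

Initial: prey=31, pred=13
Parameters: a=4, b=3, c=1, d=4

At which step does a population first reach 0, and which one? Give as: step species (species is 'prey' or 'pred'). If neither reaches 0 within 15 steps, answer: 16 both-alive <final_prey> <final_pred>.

Answer: 16 both-alive 17 19

Derivation:
Step 1: prey: 31+12-12=31; pred: 13+4-5=12
Step 2: prey: 31+12-11=32; pred: 12+3-4=11
Step 3: prey: 32+12-10=34; pred: 11+3-4=10
Step 4: prey: 34+13-10=37; pred: 10+3-4=9
Step 5: prey: 37+14-9=42; pred: 9+3-3=9
Step 6: prey: 42+16-11=47; pred: 9+3-3=9
Step 7: prey: 47+18-12=53; pred: 9+4-3=10
Step 8: prey: 53+21-15=59; pred: 10+5-4=11
Step 9: prey: 59+23-19=63; pred: 11+6-4=13
Step 10: prey: 63+25-24=64; pred: 13+8-5=16
Step 11: prey: 64+25-30=59; pred: 16+10-6=20
Step 12: prey: 59+23-35=47; pred: 20+11-8=23
Step 13: prey: 47+18-32=33; pred: 23+10-9=24
Step 14: prey: 33+13-23=23; pred: 24+7-9=22
Step 15: prey: 23+9-15=17; pred: 22+5-8=19
No extinction within 15 steps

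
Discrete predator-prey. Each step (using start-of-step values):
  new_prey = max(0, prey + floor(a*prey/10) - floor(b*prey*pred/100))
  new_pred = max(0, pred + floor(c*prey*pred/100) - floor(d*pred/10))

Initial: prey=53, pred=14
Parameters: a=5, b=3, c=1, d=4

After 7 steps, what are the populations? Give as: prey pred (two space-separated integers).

Step 1: prey: 53+26-22=57; pred: 14+7-5=16
Step 2: prey: 57+28-27=58; pred: 16+9-6=19
Step 3: prey: 58+29-33=54; pred: 19+11-7=23
Step 4: prey: 54+27-37=44; pred: 23+12-9=26
Step 5: prey: 44+22-34=32; pred: 26+11-10=27
Step 6: prey: 32+16-25=23; pred: 27+8-10=25
Step 7: prey: 23+11-17=17; pred: 25+5-10=20

Answer: 17 20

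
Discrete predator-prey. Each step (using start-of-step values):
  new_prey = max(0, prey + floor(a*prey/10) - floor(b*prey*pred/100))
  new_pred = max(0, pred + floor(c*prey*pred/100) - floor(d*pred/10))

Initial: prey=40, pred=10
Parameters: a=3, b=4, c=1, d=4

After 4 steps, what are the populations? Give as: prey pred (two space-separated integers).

Answer: 30 7

Derivation:
Step 1: prey: 40+12-16=36; pred: 10+4-4=10
Step 2: prey: 36+10-14=32; pred: 10+3-4=9
Step 3: prey: 32+9-11=30; pred: 9+2-3=8
Step 4: prey: 30+9-9=30; pred: 8+2-3=7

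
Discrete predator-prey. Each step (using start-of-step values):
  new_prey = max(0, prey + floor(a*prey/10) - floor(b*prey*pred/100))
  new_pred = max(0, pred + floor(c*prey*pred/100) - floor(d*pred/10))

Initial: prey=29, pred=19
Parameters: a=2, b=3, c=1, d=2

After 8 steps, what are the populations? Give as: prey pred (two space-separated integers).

Step 1: prey: 29+5-16=18; pred: 19+5-3=21
Step 2: prey: 18+3-11=10; pred: 21+3-4=20
Step 3: prey: 10+2-6=6; pred: 20+2-4=18
Step 4: prey: 6+1-3=4; pred: 18+1-3=16
Step 5: prey: 4+0-1=3; pred: 16+0-3=13
Step 6: prey: 3+0-1=2; pred: 13+0-2=11
Step 7: prey: 2+0-0=2; pred: 11+0-2=9
Step 8: prey: 2+0-0=2; pred: 9+0-1=8

Answer: 2 8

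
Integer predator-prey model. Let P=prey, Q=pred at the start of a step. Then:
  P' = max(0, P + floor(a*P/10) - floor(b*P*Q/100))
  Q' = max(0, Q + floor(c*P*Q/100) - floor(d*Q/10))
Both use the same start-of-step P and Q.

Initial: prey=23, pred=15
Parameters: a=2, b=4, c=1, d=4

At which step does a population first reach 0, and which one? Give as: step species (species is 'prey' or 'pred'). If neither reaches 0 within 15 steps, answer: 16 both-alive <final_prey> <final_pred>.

Answer: 16 both-alive 27 2

Derivation:
Step 1: prey: 23+4-13=14; pred: 15+3-6=12
Step 2: prey: 14+2-6=10; pred: 12+1-4=9
Step 3: prey: 10+2-3=9; pred: 9+0-3=6
Step 4: prey: 9+1-2=8; pred: 6+0-2=4
Step 5: prey: 8+1-1=8; pred: 4+0-1=3
Step 6: prey: 8+1-0=9; pred: 3+0-1=2
Step 7: prey: 9+1-0=10; pred: 2+0-0=2
Step 8: prey: 10+2-0=12; pred: 2+0-0=2
Step 9: prey: 12+2-0=14; pred: 2+0-0=2
Step 10: prey: 14+2-1=15; pred: 2+0-0=2
Step 11: prey: 15+3-1=17; pred: 2+0-0=2
Step 12: prey: 17+3-1=19; pred: 2+0-0=2
Step 13: prey: 19+3-1=21; pred: 2+0-0=2
Step 14: prey: 21+4-1=24; pred: 2+0-0=2
Step 15: prey: 24+4-1=27; pred: 2+0-0=2
No extinction within 15 steps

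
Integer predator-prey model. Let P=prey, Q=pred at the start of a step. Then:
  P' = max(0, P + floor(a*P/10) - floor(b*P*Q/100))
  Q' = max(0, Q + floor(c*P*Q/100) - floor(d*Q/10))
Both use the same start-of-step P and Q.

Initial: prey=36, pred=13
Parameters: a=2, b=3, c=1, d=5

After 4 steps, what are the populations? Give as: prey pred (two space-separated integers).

Step 1: prey: 36+7-14=29; pred: 13+4-6=11
Step 2: prey: 29+5-9=25; pred: 11+3-5=9
Step 3: prey: 25+5-6=24; pred: 9+2-4=7
Step 4: prey: 24+4-5=23; pred: 7+1-3=5

Answer: 23 5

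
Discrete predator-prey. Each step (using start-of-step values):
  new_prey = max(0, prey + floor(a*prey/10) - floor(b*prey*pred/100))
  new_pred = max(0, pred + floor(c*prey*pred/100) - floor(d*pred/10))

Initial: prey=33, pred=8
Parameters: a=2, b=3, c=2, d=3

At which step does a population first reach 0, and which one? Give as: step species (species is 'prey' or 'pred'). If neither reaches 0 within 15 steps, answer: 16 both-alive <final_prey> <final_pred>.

Step 1: prey: 33+6-7=32; pred: 8+5-2=11
Step 2: prey: 32+6-10=28; pred: 11+7-3=15
Step 3: prey: 28+5-12=21; pred: 15+8-4=19
Step 4: prey: 21+4-11=14; pred: 19+7-5=21
Step 5: prey: 14+2-8=8; pred: 21+5-6=20
Step 6: prey: 8+1-4=5; pred: 20+3-6=17
Step 7: prey: 5+1-2=4; pred: 17+1-5=13
Step 8: prey: 4+0-1=3; pred: 13+1-3=11
Step 9: prey: 3+0-0=3; pred: 11+0-3=8
Step 10: prey: 3+0-0=3; pred: 8+0-2=6
Step 11: prey: 3+0-0=3; pred: 6+0-1=5
Step 12: prey: 3+0-0=3; pred: 5+0-1=4
Step 13: prey: 3+0-0=3; pred: 4+0-1=3
Step 14: prey: 3+0-0=3; pred: 3+0-0=3
Steps 15-15: state stable at prey=3, pred=3 (no change)
No extinction within 15 steps

Answer: 16 both-alive 3 3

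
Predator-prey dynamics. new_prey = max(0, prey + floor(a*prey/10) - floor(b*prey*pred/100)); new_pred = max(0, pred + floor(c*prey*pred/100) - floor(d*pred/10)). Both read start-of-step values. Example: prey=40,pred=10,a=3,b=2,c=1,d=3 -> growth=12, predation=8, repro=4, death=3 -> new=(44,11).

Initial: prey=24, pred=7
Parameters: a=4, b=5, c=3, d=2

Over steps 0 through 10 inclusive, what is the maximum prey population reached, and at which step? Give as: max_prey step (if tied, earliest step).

Answer: 25 1

Derivation:
Step 1: prey: 24+9-8=25; pred: 7+5-1=11
Step 2: prey: 25+10-13=22; pred: 11+8-2=17
Step 3: prey: 22+8-18=12; pred: 17+11-3=25
Step 4: prey: 12+4-15=1; pred: 25+9-5=29
Step 5: prey: 1+0-1=0; pred: 29+0-5=24
Step 6: prey: 0+0-0=0; pred: 24+0-4=20
Step 7: prey: 0+0-0=0; pred: 20+0-4=16
Step 8: prey: 0+0-0=0; pred: 16+0-3=13
Step 9: prey: 0+0-0=0; pred: 13+0-2=11
Step 10: prey: 0+0-0=0; pred: 11+0-2=9
Max prey = 25 at step 1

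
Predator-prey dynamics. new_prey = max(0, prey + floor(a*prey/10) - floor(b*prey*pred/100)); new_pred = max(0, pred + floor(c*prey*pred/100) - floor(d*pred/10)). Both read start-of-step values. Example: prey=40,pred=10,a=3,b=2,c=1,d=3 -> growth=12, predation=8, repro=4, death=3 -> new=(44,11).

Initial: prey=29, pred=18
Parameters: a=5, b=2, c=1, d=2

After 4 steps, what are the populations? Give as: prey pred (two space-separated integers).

Answer: 39 29

Derivation:
Step 1: prey: 29+14-10=33; pred: 18+5-3=20
Step 2: prey: 33+16-13=36; pred: 20+6-4=22
Step 3: prey: 36+18-15=39; pred: 22+7-4=25
Step 4: prey: 39+19-19=39; pred: 25+9-5=29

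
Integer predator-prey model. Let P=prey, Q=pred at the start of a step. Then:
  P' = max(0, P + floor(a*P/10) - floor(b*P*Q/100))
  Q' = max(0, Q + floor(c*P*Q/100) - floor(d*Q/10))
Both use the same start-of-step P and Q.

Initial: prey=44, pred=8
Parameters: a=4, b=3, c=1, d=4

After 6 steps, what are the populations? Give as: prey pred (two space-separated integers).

Step 1: prey: 44+17-10=51; pred: 8+3-3=8
Step 2: prey: 51+20-12=59; pred: 8+4-3=9
Step 3: prey: 59+23-15=67; pred: 9+5-3=11
Step 4: prey: 67+26-22=71; pred: 11+7-4=14
Step 5: prey: 71+28-29=70; pred: 14+9-5=18
Step 6: prey: 70+28-37=61; pred: 18+12-7=23

Answer: 61 23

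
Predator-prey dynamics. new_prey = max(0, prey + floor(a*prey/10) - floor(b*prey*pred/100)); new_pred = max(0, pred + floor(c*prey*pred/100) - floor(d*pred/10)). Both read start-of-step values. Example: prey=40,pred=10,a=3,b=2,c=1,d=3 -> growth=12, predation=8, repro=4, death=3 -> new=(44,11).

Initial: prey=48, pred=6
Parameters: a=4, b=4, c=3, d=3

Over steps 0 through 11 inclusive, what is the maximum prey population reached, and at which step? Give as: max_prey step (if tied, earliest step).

Step 1: prey: 48+19-11=56; pred: 6+8-1=13
Step 2: prey: 56+22-29=49; pred: 13+21-3=31
Step 3: prey: 49+19-60=8; pred: 31+45-9=67
Step 4: prey: 8+3-21=0; pred: 67+16-20=63
Step 5: prey: 0+0-0=0; pred: 63+0-18=45
Step 6: prey: 0+0-0=0; pred: 45+0-13=32
Step 7: prey: 0+0-0=0; pred: 32+0-9=23
Step 8: prey: 0+0-0=0; pred: 23+0-6=17
Step 9: prey: 0+0-0=0; pred: 17+0-5=12
Step 10: prey: 0+0-0=0; pred: 12+0-3=9
Step 11: prey: 0+0-0=0; pred: 9+0-2=7
Max prey = 56 at step 1

Answer: 56 1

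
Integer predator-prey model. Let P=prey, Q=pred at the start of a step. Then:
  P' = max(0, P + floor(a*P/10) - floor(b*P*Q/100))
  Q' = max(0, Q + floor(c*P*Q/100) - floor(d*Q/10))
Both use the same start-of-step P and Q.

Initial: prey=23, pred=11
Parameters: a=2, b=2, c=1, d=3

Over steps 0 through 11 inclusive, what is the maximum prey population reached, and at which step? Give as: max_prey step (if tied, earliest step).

Step 1: prey: 23+4-5=22; pred: 11+2-3=10
Step 2: prey: 22+4-4=22; pred: 10+2-3=9
Step 3: prey: 22+4-3=23; pred: 9+1-2=8
Step 4: prey: 23+4-3=24; pred: 8+1-2=7
Step 5: prey: 24+4-3=25; pred: 7+1-2=6
Step 6: prey: 25+5-3=27; pred: 6+1-1=6
Step 7: prey: 27+5-3=29; pred: 6+1-1=6
Step 8: prey: 29+5-3=31; pred: 6+1-1=6
Step 9: prey: 31+6-3=34; pred: 6+1-1=6
Step 10: prey: 34+6-4=36; pred: 6+2-1=7
Step 11: prey: 36+7-5=38; pred: 7+2-2=7
Max prey = 38 at step 11

Answer: 38 11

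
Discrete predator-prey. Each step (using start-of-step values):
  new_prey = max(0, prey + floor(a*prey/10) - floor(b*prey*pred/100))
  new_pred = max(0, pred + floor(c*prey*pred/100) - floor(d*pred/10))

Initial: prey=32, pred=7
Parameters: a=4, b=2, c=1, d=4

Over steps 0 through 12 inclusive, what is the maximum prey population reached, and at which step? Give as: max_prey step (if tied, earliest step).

Answer: 109 6

Derivation:
Step 1: prey: 32+12-4=40; pred: 7+2-2=7
Step 2: prey: 40+16-5=51; pred: 7+2-2=7
Step 3: prey: 51+20-7=64; pred: 7+3-2=8
Step 4: prey: 64+25-10=79; pred: 8+5-3=10
Step 5: prey: 79+31-15=95; pred: 10+7-4=13
Step 6: prey: 95+38-24=109; pred: 13+12-5=20
Step 7: prey: 109+43-43=109; pred: 20+21-8=33
Step 8: prey: 109+43-71=81; pred: 33+35-13=55
Step 9: prey: 81+32-89=24; pred: 55+44-22=77
Step 10: prey: 24+9-36=0; pred: 77+18-30=65
Step 11: prey: 0+0-0=0; pred: 65+0-26=39
Step 12: prey: 0+0-0=0; pred: 39+0-15=24
Max prey = 109 at step 6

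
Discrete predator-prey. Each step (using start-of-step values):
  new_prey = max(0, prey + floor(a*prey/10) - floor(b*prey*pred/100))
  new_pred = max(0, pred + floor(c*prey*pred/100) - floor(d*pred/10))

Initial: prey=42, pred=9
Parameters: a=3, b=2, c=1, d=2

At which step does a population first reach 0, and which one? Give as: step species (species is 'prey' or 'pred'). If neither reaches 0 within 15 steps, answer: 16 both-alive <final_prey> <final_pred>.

Step 1: prey: 42+12-7=47; pred: 9+3-1=11
Step 2: prey: 47+14-10=51; pred: 11+5-2=14
Step 3: prey: 51+15-14=52; pred: 14+7-2=19
Step 4: prey: 52+15-19=48; pred: 19+9-3=25
Step 5: prey: 48+14-24=38; pred: 25+12-5=32
Step 6: prey: 38+11-24=25; pred: 32+12-6=38
Step 7: prey: 25+7-19=13; pred: 38+9-7=40
Step 8: prey: 13+3-10=6; pred: 40+5-8=37
Step 9: prey: 6+1-4=3; pred: 37+2-7=32
Step 10: prey: 3+0-1=2; pred: 32+0-6=26
Step 11: prey: 2+0-1=1; pred: 26+0-5=21
Step 12: prey: 1+0-0=1; pred: 21+0-4=17
Step 13: prey: 1+0-0=1; pred: 17+0-3=14
Step 14: prey: 1+0-0=1; pred: 14+0-2=12
Step 15: prey: 1+0-0=1; pred: 12+0-2=10
No extinction within 15 steps

Answer: 16 both-alive 1 10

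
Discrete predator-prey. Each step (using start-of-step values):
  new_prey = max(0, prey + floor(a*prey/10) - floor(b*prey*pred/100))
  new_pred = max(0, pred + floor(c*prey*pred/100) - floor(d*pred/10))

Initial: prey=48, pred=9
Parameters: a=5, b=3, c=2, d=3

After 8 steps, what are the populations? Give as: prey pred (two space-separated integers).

Answer: 0 21

Derivation:
Step 1: prey: 48+24-12=60; pred: 9+8-2=15
Step 2: prey: 60+30-27=63; pred: 15+18-4=29
Step 3: prey: 63+31-54=40; pred: 29+36-8=57
Step 4: prey: 40+20-68=0; pred: 57+45-17=85
Step 5: prey: 0+0-0=0; pred: 85+0-25=60
Step 6: prey: 0+0-0=0; pred: 60+0-18=42
Step 7: prey: 0+0-0=0; pred: 42+0-12=30
Step 8: prey: 0+0-0=0; pred: 30+0-9=21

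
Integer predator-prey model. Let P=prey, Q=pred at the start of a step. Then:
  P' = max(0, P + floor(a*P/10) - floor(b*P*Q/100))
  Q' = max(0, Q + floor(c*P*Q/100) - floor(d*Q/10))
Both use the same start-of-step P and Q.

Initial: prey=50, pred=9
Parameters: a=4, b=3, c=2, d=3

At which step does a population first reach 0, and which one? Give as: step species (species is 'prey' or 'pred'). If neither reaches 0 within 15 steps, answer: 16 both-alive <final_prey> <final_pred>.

Step 1: prey: 50+20-13=57; pred: 9+9-2=16
Step 2: prey: 57+22-27=52; pred: 16+18-4=30
Step 3: prey: 52+20-46=26; pred: 30+31-9=52
Step 4: prey: 26+10-40=0; pred: 52+27-15=64
First extinction: prey at step 4

Answer: 4 prey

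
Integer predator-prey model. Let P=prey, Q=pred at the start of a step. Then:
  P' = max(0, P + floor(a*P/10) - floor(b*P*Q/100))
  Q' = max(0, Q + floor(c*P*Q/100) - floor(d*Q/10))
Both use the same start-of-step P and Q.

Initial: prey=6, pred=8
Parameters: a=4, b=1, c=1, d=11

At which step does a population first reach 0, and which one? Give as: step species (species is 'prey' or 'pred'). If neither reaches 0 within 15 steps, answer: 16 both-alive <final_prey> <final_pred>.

Step 1: prey: 6+2-0=8; pred: 8+0-8=0
First extinction: pred at step 1

Answer: 1 pred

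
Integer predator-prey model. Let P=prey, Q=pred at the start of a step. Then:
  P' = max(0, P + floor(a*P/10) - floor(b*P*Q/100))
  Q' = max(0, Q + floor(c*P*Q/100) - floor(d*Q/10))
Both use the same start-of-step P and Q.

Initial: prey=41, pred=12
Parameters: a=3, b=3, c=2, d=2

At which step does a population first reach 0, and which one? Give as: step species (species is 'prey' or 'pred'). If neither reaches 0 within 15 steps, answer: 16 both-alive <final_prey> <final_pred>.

Answer: 5 prey

Derivation:
Step 1: prey: 41+12-14=39; pred: 12+9-2=19
Step 2: prey: 39+11-22=28; pred: 19+14-3=30
Step 3: prey: 28+8-25=11; pred: 30+16-6=40
Step 4: prey: 11+3-13=1; pred: 40+8-8=40
Step 5: prey: 1+0-1=0; pred: 40+0-8=32
First extinction: prey at step 5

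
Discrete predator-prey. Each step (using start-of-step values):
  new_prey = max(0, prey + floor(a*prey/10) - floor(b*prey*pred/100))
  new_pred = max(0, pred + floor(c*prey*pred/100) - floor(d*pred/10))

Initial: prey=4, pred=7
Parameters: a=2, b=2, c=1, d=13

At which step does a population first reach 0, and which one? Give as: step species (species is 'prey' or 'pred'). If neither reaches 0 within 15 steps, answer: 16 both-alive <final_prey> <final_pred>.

Answer: 1 pred

Derivation:
Step 1: prey: 4+0-0=4; pred: 7+0-9=0
First extinction: pred at step 1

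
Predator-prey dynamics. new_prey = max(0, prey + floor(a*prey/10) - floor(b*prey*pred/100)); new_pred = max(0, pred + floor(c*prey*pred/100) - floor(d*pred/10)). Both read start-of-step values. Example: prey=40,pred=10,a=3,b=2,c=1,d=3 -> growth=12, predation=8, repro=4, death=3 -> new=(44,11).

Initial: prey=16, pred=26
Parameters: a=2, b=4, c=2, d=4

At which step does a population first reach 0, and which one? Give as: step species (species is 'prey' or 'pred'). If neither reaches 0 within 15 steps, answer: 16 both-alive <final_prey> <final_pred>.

Answer: 16 both-alive 1 2

Derivation:
Step 1: prey: 16+3-16=3; pred: 26+8-10=24
Step 2: prey: 3+0-2=1; pred: 24+1-9=16
Step 3: prey: 1+0-0=1; pred: 16+0-6=10
Step 4: prey: 1+0-0=1; pred: 10+0-4=6
Step 5: prey: 1+0-0=1; pred: 6+0-2=4
Step 6: prey: 1+0-0=1; pred: 4+0-1=3
Step 7: prey: 1+0-0=1; pred: 3+0-1=2
Step 8: prey: 1+0-0=1; pred: 2+0-0=2
Steps 9-15: state stable at prey=1, pred=2 (no change)
No extinction within 15 steps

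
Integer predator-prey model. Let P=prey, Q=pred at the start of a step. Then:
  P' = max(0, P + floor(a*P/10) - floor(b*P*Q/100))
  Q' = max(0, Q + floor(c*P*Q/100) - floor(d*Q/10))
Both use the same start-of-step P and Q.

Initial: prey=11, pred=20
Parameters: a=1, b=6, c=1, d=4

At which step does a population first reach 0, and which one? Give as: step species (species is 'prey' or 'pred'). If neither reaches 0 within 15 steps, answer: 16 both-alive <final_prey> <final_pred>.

Answer: 1 prey

Derivation:
Step 1: prey: 11+1-13=0; pred: 20+2-8=14
First extinction: prey at step 1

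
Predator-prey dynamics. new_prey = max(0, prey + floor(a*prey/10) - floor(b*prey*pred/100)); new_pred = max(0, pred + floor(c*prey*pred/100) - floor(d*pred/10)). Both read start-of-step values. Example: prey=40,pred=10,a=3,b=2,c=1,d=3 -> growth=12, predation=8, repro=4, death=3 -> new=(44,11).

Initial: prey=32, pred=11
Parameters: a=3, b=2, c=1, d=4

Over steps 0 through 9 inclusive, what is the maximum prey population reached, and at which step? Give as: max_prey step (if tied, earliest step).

Answer: 68 8

Derivation:
Step 1: prey: 32+9-7=34; pred: 11+3-4=10
Step 2: prey: 34+10-6=38; pred: 10+3-4=9
Step 3: prey: 38+11-6=43; pred: 9+3-3=9
Step 4: prey: 43+12-7=48; pred: 9+3-3=9
Step 5: prey: 48+14-8=54; pred: 9+4-3=10
Step 6: prey: 54+16-10=60; pred: 10+5-4=11
Step 7: prey: 60+18-13=65; pred: 11+6-4=13
Step 8: prey: 65+19-16=68; pred: 13+8-5=16
Step 9: prey: 68+20-21=67; pred: 16+10-6=20
Max prey = 68 at step 8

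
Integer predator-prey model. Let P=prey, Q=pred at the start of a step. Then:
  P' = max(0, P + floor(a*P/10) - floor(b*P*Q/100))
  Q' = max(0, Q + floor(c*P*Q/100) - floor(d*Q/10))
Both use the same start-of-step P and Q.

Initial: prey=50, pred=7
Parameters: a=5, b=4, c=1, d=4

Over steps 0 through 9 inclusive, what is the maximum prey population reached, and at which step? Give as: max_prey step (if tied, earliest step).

Step 1: prey: 50+25-14=61; pred: 7+3-2=8
Step 2: prey: 61+30-19=72; pred: 8+4-3=9
Step 3: prey: 72+36-25=83; pred: 9+6-3=12
Step 4: prey: 83+41-39=85; pred: 12+9-4=17
Step 5: prey: 85+42-57=70; pred: 17+14-6=25
Step 6: prey: 70+35-70=35; pred: 25+17-10=32
Step 7: prey: 35+17-44=8; pred: 32+11-12=31
Step 8: prey: 8+4-9=3; pred: 31+2-12=21
Step 9: prey: 3+1-2=2; pred: 21+0-8=13
Max prey = 85 at step 4

Answer: 85 4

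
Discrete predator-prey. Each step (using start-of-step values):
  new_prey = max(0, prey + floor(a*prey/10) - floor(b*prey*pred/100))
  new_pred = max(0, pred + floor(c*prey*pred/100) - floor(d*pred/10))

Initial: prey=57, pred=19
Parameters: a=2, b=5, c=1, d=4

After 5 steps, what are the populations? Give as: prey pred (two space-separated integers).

Answer: 1 5

Derivation:
Step 1: prey: 57+11-54=14; pred: 19+10-7=22
Step 2: prey: 14+2-15=1; pred: 22+3-8=17
Step 3: prey: 1+0-0=1; pred: 17+0-6=11
Step 4: prey: 1+0-0=1; pred: 11+0-4=7
Step 5: prey: 1+0-0=1; pred: 7+0-2=5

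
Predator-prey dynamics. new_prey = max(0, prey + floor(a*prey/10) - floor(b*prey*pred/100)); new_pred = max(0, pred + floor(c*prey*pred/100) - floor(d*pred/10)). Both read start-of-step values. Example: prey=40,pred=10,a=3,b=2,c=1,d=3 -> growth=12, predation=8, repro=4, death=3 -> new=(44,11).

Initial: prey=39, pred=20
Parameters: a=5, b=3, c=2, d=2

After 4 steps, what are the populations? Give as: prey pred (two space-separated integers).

Answer: 0 47

Derivation:
Step 1: prey: 39+19-23=35; pred: 20+15-4=31
Step 2: prey: 35+17-32=20; pred: 31+21-6=46
Step 3: prey: 20+10-27=3; pred: 46+18-9=55
Step 4: prey: 3+1-4=0; pred: 55+3-11=47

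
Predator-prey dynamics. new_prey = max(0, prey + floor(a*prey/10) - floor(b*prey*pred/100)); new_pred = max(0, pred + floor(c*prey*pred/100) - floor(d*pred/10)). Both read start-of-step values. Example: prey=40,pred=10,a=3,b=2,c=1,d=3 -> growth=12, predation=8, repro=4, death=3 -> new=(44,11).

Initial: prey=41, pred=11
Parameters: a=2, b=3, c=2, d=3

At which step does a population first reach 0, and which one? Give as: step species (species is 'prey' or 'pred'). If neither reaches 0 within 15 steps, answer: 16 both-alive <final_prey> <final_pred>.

Answer: 16 both-alive 1 3

Derivation:
Step 1: prey: 41+8-13=36; pred: 11+9-3=17
Step 2: prey: 36+7-18=25; pred: 17+12-5=24
Step 3: prey: 25+5-18=12; pred: 24+12-7=29
Step 4: prey: 12+2-10=4; pred: 29+6-8=27
Step 5: prey: 4+0-3=1; pred: 27+2-8=21
Step 6: prey: 1+0-0=1; pred: 21+0-6=15
Step 7: prey: 1+0-0=1; pred: 15+0-4=11
Step 8: prey: 1+0-0=1; pred: 11+0-3=8
Step 9: prey: 1+0-0=1; pred: 8+0-2=6
Step 10: prey: 1+0-0=1; pred: 6+0-1=5
Step 11: prey: 1+0-0=1; pred: 5+0-1=4
Step 12: prey: 1+0-0=1; pred: 4+0-1=3
Step 13: prey: 1+0-0=1; pred: 3+0-0=3
Steps 14-15: state stable at prey=1, pred=3 (no change)
No extinction within 15 steps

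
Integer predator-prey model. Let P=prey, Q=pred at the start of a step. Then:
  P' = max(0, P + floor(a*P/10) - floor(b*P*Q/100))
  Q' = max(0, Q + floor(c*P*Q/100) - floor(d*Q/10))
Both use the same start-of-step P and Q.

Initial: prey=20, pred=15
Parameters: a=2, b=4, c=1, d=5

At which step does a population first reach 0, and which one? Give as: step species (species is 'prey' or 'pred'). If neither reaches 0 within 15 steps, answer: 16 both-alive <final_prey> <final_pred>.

Step 1: prey: 20+4-12=12; pred: 15+3-7=11
Step 2: prey: 12+2-5=9; pred: 11+1-5=7
Step 3: prey: 9+1-2=8; pred: 7+0-3=4
Step 4: prey: 8+1-1=8; pred: 4+0-2=2
Step 5: prey: 8+1-0=9; pred: 2+0-1=1
Step 6: prey: 9+1-0=10; pred: 1+0-0=1
Step 7: prey: 10+2-0=12; pred: 1+0-0=1
Step 8: prey: 12+2-0=14; pred: 1+0-0=1
Step 9: prey: 14+2-0=16; pred: 1+0-0=1
Step 10: prey: 16+3-0=19; pred: 1+0-0=1
Step 11: prey: 19+3-0=22; pred: 1+0-0=1
Step 12: prey: 22+4-0=26; pred: 1+0-0=1
Step 13: prey: 26+5-1=30; pred: 1+0-0=1
Step 14: prey: 30+6-1=35; pred: 1+0-0=1
Step 15: prey: 35+7-1=41; pred: 1+0-0=1
No extinction within 15 steps

Answer: 16 both-alive 41 1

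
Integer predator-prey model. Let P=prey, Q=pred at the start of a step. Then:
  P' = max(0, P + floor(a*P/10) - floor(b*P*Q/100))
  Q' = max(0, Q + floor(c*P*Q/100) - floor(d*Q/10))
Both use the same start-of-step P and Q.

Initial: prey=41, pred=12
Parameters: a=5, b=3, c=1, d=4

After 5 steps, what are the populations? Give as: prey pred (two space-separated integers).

Step 1: prey: 41+20-14=47; pred: 12+4-4=12
Step 2: prey: 47+23-16=54; pred: 12+5-4=13
Step 3: prey: 54+27-21=60; pred: 13+7-5=15
Step 4: prey: 60+30-27=63; pred: 15+9-6=18
Step 5: prey: 63+31-34=60; pred: 18+11-7=22

Answer: 60 22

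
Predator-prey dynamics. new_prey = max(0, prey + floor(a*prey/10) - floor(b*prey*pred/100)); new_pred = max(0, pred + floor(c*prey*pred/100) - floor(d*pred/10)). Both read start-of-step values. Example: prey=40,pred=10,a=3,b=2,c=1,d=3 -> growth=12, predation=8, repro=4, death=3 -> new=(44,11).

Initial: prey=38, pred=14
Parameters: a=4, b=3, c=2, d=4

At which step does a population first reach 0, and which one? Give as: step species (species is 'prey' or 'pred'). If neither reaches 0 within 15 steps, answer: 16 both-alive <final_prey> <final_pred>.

Step 1: prey: 38+15-15=38; pred: 14+10-5=19
Step 2: prey: 38+15-21=32; pred: 19+14-7=26
Step 3: prey: 32+12-24=20; pred: 26+16-10=32
Step 4: prey: 20+8-19=9; pred: 32+12-12=32
Step 5: prey: 9+3-8=4; pred: 32+5-12=25
Step 6: prey: 4+1-3=2; pred: 25+2-10=17
Step 7: prey: 2+0-1=1; pred: 17+0-6=11
Step 8: prey: 1+0-0=1; pred: 11+0-4=7
Step 9: prey: 1+0-0=1; pred: 7+0-2=5
Step 10: prey: 1+0-0=1; pred: 5+0-2=3
Step 11: prey: 1+0-0=1; pred: 3+0-1=2
Step 12: prey: 1+0-0=1; pred: 2+0-0=2
Steps 13-15: state stable at prey=1, pred=2 (no change)
No extinction within 15 steps

Answer: 16 both-alive 1 2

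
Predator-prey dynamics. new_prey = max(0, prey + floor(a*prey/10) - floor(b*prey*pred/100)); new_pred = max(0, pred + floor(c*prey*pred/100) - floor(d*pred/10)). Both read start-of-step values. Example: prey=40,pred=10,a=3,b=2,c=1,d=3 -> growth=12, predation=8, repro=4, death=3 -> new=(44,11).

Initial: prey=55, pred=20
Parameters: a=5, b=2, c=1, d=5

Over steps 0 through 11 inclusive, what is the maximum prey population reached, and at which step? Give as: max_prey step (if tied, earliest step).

Answer: 68 3

Derivation:
Step 1: prey: 55+27-22=60; pred: 20+11-10=21
Step 2: prey: 60+30-25=65; pred: 21+12-10=23
Step 3: prey: 65+32-29=68; pred: 23+14-11=26
Step 4: prey: 68+34-35=67; pred: 26+17-13=30
Step 5: prey: 67+33-40=60; pred: 30+20-15=35
Step 6: prey: 60+30-42=48; pred: 35+21-17=39
Step 7: prey: 48+24-37=35; pred: 39+18-19=38
Step 8: prey: 35+17-26=26; pred: 38+13-19=32
Step 9: prey: 26+13-16=23; pred: 32+8-16=24
Step 10: prey: 23+11-11=23; pred: 24+5-12=17
Step 11: prey: 23+11-7=27; pred: 17+3-8=12
Max prey = 68 at step 3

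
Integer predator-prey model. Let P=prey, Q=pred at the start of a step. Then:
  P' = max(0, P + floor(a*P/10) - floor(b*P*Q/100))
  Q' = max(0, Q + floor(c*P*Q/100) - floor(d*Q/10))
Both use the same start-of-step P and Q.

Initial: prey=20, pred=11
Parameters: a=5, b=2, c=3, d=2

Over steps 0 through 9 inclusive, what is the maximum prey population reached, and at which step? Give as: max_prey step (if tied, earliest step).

Step 1: prey: 20+10-4=26; pred: 11+6-2=15
Step 2: prey: 26+13-7=32; pred: 15+11-3=23
Step 3: prey: 32+16-14=34; pred: 23+22-4=41
Step 4: prey: 34+17-27=24; pred: 41+41-8=74
Step 5: prey: 24+12-35=1; pred: 74+53-14=113
Step 6: prey: 1+0-2=0; pred: 113+3-22=94
Step 7: prey: 0+0-0=0; pred: 94+0-18=76
Step 8: prey: 0+0-0=0; pred: 76+0-15=61
Step 9: prey: 0+0-0=0; pred: 61+0-12=49
Max prey = 34 at step 3

Answer: 34 3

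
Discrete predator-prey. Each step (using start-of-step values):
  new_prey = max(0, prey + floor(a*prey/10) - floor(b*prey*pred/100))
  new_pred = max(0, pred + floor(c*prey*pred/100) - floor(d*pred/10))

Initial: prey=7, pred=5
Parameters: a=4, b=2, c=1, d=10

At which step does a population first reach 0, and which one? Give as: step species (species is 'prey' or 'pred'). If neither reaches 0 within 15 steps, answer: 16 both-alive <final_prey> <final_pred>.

Answer: 1 pred

Derivation:
Step 1: prey: 7+2-0=9; pred: 5+0-5=0
First extinction: pred at step 1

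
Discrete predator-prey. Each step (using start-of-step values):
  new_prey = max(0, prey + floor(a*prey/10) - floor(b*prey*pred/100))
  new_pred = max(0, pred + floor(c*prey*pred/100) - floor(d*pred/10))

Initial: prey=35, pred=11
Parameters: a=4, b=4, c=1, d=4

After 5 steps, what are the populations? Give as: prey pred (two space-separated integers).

Step 1: prey: 35+14-15=34; pred: 11+3-4=10
Step 2: prey: 34+13-13=34; pred: 10+3-4=9
Step 3: prey: 34+13-12=35; pred: 9+3-3=9
Step 4: prey: 35+14-12=37; pred: 9+3-3=9
Step 5: prey: 37+14-13=38; pred: 9+3-3=9

Answer: 38 9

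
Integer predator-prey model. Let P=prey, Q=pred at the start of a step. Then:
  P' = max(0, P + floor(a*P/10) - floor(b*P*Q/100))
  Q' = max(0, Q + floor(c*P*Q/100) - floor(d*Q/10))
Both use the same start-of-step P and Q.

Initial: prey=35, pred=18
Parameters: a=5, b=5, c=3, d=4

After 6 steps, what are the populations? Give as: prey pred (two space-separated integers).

Answer: 0 6

Derivation:
Step 1: prey: 35+17-31=21; pred: 18+18-7=29
Step 2: prey: 21+10-30=1; pred: 29+18-11=36
Step 3: prey: 1+0-1=0; pred: 36+1-14=23
Step 4: prey: 0+0-0=0; pred: 23+0-9=14
Step 5: prey: 0+0-0=0; pred: 14+0-5=9
Step 6: prey: 0+0-0=0; pred: 9+0-3=6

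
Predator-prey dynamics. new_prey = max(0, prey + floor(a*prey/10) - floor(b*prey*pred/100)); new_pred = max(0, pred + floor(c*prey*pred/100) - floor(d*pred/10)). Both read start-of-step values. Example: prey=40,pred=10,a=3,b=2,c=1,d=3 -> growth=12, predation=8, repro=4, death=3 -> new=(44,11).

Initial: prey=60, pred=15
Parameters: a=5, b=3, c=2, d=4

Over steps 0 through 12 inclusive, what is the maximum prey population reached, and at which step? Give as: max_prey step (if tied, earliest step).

Answer: 63 1

Derivation:
Step 1: prey: 60+30-27=63; pred: 15+18-6=27
Step 2: prey: 63+31-51=43; pred: 27+34-10=51
Step 3: prey: 43+21-65=0; pred: 51+43-20=74
Step 4: prey: 0+0-0=0; pred: 74+0-29=45
Step 5: prey: 0+0-0=0; pred: 45+0-18=27
Step 6: prey: 0+0-0=0; pred: 27+0-10=17
Step 7: prey: 0+0-0=0; pred: 17+0-6=11
Step 8: prey: 0+0-0=0; pred: 11+0-4=7
Step 9: prey: 0+0-0=0; pred: 7+0-2=5
Step 10: prey: 0+0-0=0; pred: 5+0-2=3
Step 11: prey: 0+0-0=0; pred: 3+0-1=2
Step 12: prey: 0+0-0=0; pred: 2+0-0=2
Max prey = 63 at step 1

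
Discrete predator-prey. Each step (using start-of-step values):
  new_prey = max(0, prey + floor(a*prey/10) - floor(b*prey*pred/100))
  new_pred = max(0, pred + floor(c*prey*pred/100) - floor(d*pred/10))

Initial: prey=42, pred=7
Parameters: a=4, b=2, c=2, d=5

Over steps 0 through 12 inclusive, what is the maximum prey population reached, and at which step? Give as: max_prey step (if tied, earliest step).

Step 1: prey: 42+16-5=53; pred: 7+5-3=9
Step 2: prey: 53+21-9=65; pred: 9+9-4=14
Step 3: prey: 65+26-18=73; pred: 14+18-7=25
Step 4: prey: 73+29-36=66; pred: 25+36-12=49
Step 5: prey: 66+26-64=28; pred: 49+64-24=89
Step 6: prey: 28+11-49=0; pred: 89+49-44=94
Step 7: prey: 0+0-0=0; pred: 94+0-47=47
Step 8: prey: 0+0-0=0; pred: 47+0-23=24
Step 9: prey: 0+0-0=0; pred: 24+0-12=12
Step 10: prey: 0+0-0=0; pred: 12+0-6=6
Step 11: prey: 0+0-0=0; pred: 6+0-3=3
Step 12: prey: 0+0-0=0; pred: 3+0-1=2
Max prey = 73 at step 3

Answer: 73 3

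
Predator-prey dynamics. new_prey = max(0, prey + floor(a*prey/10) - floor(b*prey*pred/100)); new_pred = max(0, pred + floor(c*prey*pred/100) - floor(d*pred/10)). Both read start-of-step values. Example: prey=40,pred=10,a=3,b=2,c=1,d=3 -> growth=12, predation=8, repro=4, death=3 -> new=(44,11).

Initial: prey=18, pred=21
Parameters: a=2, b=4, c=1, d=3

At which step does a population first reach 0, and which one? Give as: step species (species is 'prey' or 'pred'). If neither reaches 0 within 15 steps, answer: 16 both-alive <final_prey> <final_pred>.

Answer: 16 both-alive 2 3

Derivation:
Step 1: prey: 18+3-15=6; pred: 21+3-6=18
Step 2: prey: 6+1-4=3; pred: 18+1-5=14
Step 3: prey: 3+0-1=2; pred: 14+0-4=10
Step 4: prey: 2+0-0=2; pred: 10+0-3=7
Step 5: prey: 2+0-0=2; pred: 7+0-2=5
Step 6: prey: 2+0-0=2; pred: 5+0-1=4
Step 7: prey: 2+0-0=2; pred: 4+0-1=3
Step 8: prey: 2+0-0=2; pred: 3+0-0=3
Steps 9-15: state stable at prey=2, pred=3 (no change)
No extinction within 15 steps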